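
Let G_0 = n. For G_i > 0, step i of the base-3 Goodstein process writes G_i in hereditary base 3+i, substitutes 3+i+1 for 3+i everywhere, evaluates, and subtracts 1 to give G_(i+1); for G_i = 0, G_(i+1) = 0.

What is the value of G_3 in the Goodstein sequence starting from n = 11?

(0) 11|_3 = 3^2 + 2 ↦ 4^2 + 2|_4 = 18 ⇒ 17
(1) 17|_4 = 4^2 + 1 ↦ 5^2 + 1|_5 = 26 ⇒ 25
(2) 25|_5 = 5^2 ↦ 6^2|_6 = 36 ⇒ 35

35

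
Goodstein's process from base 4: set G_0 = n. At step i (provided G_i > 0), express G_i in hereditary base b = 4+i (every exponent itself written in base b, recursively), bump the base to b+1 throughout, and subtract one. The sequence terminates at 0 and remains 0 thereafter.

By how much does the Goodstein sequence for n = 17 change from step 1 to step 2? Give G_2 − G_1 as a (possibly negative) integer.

10

i=0: 17 = 4^2 + 1 (b=4); 4→5: 5^2 + 1 = 26; 26−1 = 25
i=1: 25 = 5^2 (b=5); 5→6: 6^2 = 36; 36−1 = 35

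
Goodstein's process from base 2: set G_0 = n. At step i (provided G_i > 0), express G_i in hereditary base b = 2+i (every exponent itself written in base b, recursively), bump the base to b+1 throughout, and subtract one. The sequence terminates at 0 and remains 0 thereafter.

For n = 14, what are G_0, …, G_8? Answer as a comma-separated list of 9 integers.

[0] 14 ≡ 2^(2 + 1) + 2^2 + 2 (base 2). Lift 3: 111. −1: 110.
[1] 110 ≡ 3^(3 + 1) + 3^3 + 2 (base 3). Lift 4: 1282. −1: 1281.
[2] 1281 ≡ 4^(4 + 1) + 4^4 + 1 (base 4). Lift 5: 18751. −1: 18750.
[3] 18750 ≡ 5^(5 + 1) + 5^5 (base 5). Lift 6: 326592. −1: 326591.
[4] 326591 ≡ 6^(6 + 1) + 5·6^5 + 5·6^4 + 5·6^3 + 5·6^2 + 5·6 + 5 (base 6). Lift 7: 5862841. −1: 5862840.
[5] 5862840 ≡ 7^(7 + 1) + 5·7^5 + 5·7^4 + 5·7^3 + 5·7^2 + 5·7 + 4 (base 7). Lift 8: 134404972. −1: 134404971.
[6] 134404971 ≡ 8^(8 + 1) + 5·8^5 + 5·8^4 + 5·8^3 + 5·8^2 + 5·8 + 3 (base 8). Lift 9: 3487116549. −1: 3487116548.
[7] 3487116548 ≡ 9^(9 + 1) + 5·9^5 + 5·9^4 + 5·9^3 + 5·9^2 + 5·9 + 2 (base 9). Lift 10: 100000555552. −1: 100000555551.

14, 110, 1281, 18750, 326591, 5862840, 134404971, 3487116548, 100000555551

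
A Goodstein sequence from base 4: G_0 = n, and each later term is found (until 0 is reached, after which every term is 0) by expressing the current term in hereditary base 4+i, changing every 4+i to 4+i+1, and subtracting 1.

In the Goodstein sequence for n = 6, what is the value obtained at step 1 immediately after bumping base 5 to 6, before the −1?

7

step 0: 6 = 4 + 2; sub 5 for 4: 5 + 2; = 7; G_1 = 7−1 = 6
step 1: 6 = 5 + 1; sub 6 for 5: 6 + 1; = 7; G_2 = 7−1 = 6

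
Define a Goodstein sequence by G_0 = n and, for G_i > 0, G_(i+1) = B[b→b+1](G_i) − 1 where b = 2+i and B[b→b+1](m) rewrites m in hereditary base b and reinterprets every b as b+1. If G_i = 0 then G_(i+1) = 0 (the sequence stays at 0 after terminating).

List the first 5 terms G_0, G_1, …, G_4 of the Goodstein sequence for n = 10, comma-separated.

base 2: 10 = 2^(2 + 1) + 2; at 3: 3^(3 + 1) + 3 = 84; next = 83
base 3: 83 = 3^(3 + 1) + 2; at 4: 4^(4 + 1) + 2 = 1026; next = 1025
base 4: 1025 = 4^(4 + 1) + 1; at 5: 5^(5 + 1) + 1 = 15626; next = 15625
base 5: 15625 = 5^(5 + 1); at 6: 6^(6 + 1) = 279936; next = 279935

10, 83, 1025, 15625, 279935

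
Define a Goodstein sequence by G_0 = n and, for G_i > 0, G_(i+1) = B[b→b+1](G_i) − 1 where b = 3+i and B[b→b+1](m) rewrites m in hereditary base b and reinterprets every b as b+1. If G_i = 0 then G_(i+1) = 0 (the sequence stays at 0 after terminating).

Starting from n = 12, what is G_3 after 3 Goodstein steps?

37

step 0: 12 = 3^2 + 3; sub 4 for 3: 4^2 + 4; = 20; G_1 = 20−1 = 19
step 1: 19 = 4^2 + 3; sub 5 for 4: 5^2 + 3; = 28; G_2 = 28−1 = 27
step 2: 27 = 5^2 + 2; sub 6 for 5: 6^2 + 2; = 38; G_3 = 38−1 = 37
step 3: 37 = 6^2 + 1; sub 7 for 6: 7^2 + 1; = 50; G_4 = 50−1 = 49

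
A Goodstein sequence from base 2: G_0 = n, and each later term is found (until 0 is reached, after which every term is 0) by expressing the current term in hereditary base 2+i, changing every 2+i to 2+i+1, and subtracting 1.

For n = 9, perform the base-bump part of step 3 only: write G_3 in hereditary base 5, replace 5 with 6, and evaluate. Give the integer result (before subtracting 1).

base 2: 9 = 2^(2 + 1) + 1; at 3: 3^(3 + 1) + 1 = 82; next = 81
base 3: 81 = 3^(3 + 1); at 4: 4^(4 + 1) = 1024; next = 1023
base 4: 1023 = 3·4^4 + 3·4^3 + 3·4^2 + 3·4 + 3; at 5: 3·5^5 + 3·5^3 + 3·5^2 + 3·5 + 3 = 9843; next = 9842
base 5: 9842 = 3·5^5 + 3·5^3 + 3·5^2 + 3·5 + 2; at 6: 3·6^6 + 3·6^3 + 3·6^2 + 3·6 + 2 = 140744; next = 140743

140744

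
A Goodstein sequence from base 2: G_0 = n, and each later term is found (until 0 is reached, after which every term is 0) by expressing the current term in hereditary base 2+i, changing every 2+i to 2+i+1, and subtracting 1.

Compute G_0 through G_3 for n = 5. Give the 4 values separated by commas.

G_0 = 5. HB_2(5) = 2^2 + 1. Bump = 28. G_1 = 27.
G_1 = 27. HB_3(27) = 3^3. Bump = 256. G_2 = 255.
G_2 = 255. HB_4(255) = 3·4^3 + 3·4^2 + 3·4 + 3. Bump = 468. G_3 = 467.

5, 27, 255, 467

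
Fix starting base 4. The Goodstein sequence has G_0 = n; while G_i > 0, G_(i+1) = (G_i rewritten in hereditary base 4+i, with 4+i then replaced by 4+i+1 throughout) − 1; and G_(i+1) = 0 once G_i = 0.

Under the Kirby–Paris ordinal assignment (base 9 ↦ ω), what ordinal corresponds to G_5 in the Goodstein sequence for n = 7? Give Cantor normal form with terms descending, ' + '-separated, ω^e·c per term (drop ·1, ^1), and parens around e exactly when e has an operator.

6

base 4: 7 = 4 + 3; at 5: 5 + 3 = 8; next = 7
base 5: 7 = 5 + 2; at 6: 6 + 2 = 8; next = 7
base 6: 7 = 6 + 1; at 7: 7 + 1 = 8; next = 7
base 7: 7 = 7; at 8: 8 = 8; next = 7
base 8: 7 = 7; at 9: 7 = 7; next = 6
base 9: 6 = 6; at 10: 6 = 6; next = 5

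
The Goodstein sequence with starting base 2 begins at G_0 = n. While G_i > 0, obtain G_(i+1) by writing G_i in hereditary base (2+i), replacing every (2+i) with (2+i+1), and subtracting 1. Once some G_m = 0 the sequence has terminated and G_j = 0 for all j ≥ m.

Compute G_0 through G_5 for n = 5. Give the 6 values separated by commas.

base 2: 5 = 2^2 + 1; at 3: 3^3 + 1 = 28; next = 27
base 3: 27 = 3^3; at 4: 4^4 = 256; next = 255
base 4: 255 = 3·4^3 + 3·4^2 + 3·4 + 3; at 5: 3·5^3 + 3·5^2 + 3·5 + 3 = 468; next = 467
base 5: 467 = 3·5^3 + 3·5^2 + 3·5 + 2; at 6: 3·6^3 + 3·6^2 + 3·6 + 2 = 776; next = 775
base 6: 775 = 3·6^3 + 3·6^2 + 3·6 + 1; at 7: 3·7^3 + 3·7^2 + 3·7 + 1 = 1198; next = 1197

5, 27, 255, 467, 775, 1197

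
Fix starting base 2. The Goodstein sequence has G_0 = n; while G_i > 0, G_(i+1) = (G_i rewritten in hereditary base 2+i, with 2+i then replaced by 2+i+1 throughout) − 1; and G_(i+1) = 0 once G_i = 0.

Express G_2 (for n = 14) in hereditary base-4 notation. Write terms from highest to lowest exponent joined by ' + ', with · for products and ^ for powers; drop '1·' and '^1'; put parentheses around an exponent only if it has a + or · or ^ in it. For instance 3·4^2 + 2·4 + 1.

G_0 = 14. HB_2(14) = 2^(2 + 1) + 2^2 + 2. Bump = 111. G_1 = 110.
G_1 = 110. HB_3(110) = 3^(3 + 1) + 3^3 + 2. Bump = 1282. G_2 = 1281.
G_2 = 1281. HB_4(1281) = 4^(4 + 1) + 4^4 + 1. Bump = 18751. G_3 = 18750.

4^(4 + 1) + 4^4 + 1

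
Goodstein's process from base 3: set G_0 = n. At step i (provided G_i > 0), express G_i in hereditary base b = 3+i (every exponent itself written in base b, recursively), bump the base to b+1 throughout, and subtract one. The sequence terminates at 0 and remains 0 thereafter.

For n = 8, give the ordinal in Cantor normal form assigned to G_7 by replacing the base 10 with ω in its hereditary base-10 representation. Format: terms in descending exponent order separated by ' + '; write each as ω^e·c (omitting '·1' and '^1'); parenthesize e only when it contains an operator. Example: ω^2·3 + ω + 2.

step 0: 8 = 2·3 + 2; sub 4 for 3: 2·4 + 2; = 10; G_1 = 10−1 = 9
step 1: 9 = 2·4 + 1; sub 5 for 4: 2·5 + 1; = 11; G_2 = 11−1 = 10
step 2: 10 = 2·5; sub 6 for 5: 2·6; = 12; G_3 = 12−1 = 11
step 3: 11 = 6 + 5; sub 7 for 6: 7 + 5; = 12; G_4 = 12−1 = 11
step 4: 11 = 7 + 4; sub 8 for 7: 8 + 4; = 12; G_5 = 12−1 = 11
step 5: 11 = 8 + 3; sub 9 for 8: 9 + 3; = 12; G_6 = 12−1 = 11
step 6: 11 = 9 + 2; sub 10 for 9: 10 + 2; = 12; G_7 = 12−1 = 11
step 7: 11 = 10 + 1; sub 11 for 10: 11 + 1; = 12; G_8 = 12−1 = 11

ω + 1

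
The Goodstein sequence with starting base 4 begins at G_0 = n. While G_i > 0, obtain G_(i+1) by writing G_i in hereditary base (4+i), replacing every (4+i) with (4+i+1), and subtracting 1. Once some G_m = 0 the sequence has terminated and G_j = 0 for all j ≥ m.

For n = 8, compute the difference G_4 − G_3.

base 4: 8 = 2·4; at 5: 2·5 = 10; next = 9
base 5: 9 = 5 + 4; at 6: 6 + 4 = 10; next = 9
base 6: 9 = 6 + 3; at 7: 7 + 3 = 10; next = 9
base 7: 9 = 7 + 2; at 8: 8 + 2 = 10; next = 9

0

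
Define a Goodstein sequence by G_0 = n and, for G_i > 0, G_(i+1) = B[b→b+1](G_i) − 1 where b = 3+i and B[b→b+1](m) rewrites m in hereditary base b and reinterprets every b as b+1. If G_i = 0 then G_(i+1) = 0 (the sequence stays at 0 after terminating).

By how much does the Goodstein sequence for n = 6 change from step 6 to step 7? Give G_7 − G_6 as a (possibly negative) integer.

base 3: 6 = 2·3; at 4: 2·4 = 8; next = 7
base 4: 7 = 4 + 3; at 5: 5 + 3 = 8; next = 7
base 5: 7 = 5 + 2; at 6: 6 + 2 = 8; next = 7
base 6: 7 = 6 + 1; at 7: 7 + 1 = 8; next = 7
base 7: 7 = 7; at 8: 8 = 8; next = 7
base 8: 7 = 7; at 9: 7 = 7; next = 6
base 9: 6 = 6; at 10: 6 = 6; next = 5

-1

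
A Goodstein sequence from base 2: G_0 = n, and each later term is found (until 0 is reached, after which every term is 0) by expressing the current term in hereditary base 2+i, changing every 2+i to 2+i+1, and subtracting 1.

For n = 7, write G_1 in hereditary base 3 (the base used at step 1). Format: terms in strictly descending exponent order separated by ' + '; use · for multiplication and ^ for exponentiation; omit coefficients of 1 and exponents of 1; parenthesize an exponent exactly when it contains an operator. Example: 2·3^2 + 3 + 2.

3^3 + 3

step 0: 7 = 2^2 + 2 + 1; sub 3 for 2: 3^3 + 3 + 1; = 31; G_1 = 31−1 = 30
step 1: 30 = 3^3 + 3; sub 4 for 3: 4^4 + 4; = 260; G_2 = 260−1 = 259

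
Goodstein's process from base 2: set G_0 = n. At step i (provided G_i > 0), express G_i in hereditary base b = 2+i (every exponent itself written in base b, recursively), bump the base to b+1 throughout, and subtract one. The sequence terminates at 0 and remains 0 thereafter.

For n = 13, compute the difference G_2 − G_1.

G_0 = 13. HB_2(13) = 2^(2 + 1) + 2^2 + 1. Bump = 109. G_1 = 108.
G_1 = 108. HB_3(108) = 3^(3 + 1) + 3^3. Bump = 1280. G_2 = 1279.

1171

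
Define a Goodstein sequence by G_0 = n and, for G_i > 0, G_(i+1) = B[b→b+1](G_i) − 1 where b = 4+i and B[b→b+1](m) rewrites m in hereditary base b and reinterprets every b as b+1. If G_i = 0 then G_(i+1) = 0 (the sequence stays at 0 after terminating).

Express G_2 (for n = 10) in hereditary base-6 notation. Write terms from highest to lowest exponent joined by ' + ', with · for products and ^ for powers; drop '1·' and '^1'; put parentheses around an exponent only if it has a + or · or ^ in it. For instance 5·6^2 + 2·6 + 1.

step 0: 10 = 2·4 + 2; sub 5 for 4: 2·5 + 2; = 12; G_1 = 12−1 = 11
step 1: 11 = 2·5 + 1; sub 6 for 5: 2·6 + 1; = 13; G_2 = 13−1 = 12
step 2: 12 = 2·6; sub 7 for 6: 2·7; = 14; G_3 = 14−1 = 13

2·6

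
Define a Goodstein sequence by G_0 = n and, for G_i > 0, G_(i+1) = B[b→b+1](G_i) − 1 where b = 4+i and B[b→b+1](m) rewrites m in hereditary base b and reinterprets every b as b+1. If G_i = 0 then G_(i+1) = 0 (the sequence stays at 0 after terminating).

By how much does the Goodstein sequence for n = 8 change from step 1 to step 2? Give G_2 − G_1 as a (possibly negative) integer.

8 —HB4→ 2·4 —bump→ 2·5 = 10 —(−1)→ 9
9 —HB5→ 5 + 4 —bump→ 6 + 4 = 10 —(−1)→ 9

0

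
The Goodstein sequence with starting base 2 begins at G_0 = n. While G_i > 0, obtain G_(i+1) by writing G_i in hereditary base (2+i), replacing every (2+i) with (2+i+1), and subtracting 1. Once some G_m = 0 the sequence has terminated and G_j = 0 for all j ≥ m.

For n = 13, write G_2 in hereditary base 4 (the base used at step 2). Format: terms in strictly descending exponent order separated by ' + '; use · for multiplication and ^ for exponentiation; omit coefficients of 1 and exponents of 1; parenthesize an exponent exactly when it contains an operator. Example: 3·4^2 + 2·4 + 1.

4^(4 + 1) + 3·4^3 + 3·4^2 + 3·4 + 3

G_0 = 13. HB_2(13) = 2^(2 + 1) + 2^2 + 1. Bump = 109. G_1 = 108.
G_1 = 108. HB_3(108) = 3^(3 + 1) + 3^3. Bump = 1280. G_2 = 1279.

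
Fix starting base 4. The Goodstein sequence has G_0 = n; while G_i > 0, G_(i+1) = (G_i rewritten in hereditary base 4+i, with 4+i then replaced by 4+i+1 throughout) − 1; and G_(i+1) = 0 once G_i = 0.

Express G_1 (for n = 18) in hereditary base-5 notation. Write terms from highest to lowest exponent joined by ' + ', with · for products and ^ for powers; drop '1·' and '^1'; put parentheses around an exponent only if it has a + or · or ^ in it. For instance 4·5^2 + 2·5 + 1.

5^2 + 1

G_0 = 18. HB_4(18) = 4^2 + 2. Bump = 27. G_1 = 26.
G_1 = 26. HB_5(26) = 5^2 + 1. Bump = 37. G_2 = 36.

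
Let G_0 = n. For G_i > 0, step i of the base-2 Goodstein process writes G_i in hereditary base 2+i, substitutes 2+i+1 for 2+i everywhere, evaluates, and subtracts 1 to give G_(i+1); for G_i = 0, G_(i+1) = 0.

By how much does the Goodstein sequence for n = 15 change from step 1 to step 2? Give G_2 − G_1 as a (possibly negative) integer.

i=0: 15 = 2^(2 + 1) + 2^2 + 2 + 1 (b=2); 2→3: 3^(3 + 1) + 3^3 + 3 + 1 = 112; 112−1 = 111
i=1: 111 = 3^(3 + 1) + 3^3 + 3 (b=3); 3→4: 4^(4 + 1) + 4^4 + 4 = 1284; 1284−1 = 1283

1172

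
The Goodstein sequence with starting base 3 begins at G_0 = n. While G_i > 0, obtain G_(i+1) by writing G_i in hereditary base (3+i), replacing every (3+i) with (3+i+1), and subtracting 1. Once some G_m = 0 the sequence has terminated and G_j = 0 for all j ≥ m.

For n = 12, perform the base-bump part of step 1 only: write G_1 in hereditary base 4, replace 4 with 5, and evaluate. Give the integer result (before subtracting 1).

28

12 —HB3→ 3^2 + 3 —bump→ 4^2 + 4 = 20 —(−1)→ 19
19 —HB4→ 4^2 + 3 —bump→ 5^2 + 3 = 28 —(−1)→ 27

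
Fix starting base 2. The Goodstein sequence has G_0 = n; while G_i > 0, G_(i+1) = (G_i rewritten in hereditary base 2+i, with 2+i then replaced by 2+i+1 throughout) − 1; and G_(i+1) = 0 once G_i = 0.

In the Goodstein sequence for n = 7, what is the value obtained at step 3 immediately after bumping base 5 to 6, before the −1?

base 2: 7 = 2^2 + 2 + 1; at 3: 3^3 + 3 + 1 = 31; next = 30
base 3: 30 = 3^3 + 3; at 4: 4^4 + 4 = 260; next = 259
base 4: 259 = 4^4 + 3; at 5: 5^5 + 3 = 3128; next = 3127
base 5: 3127 = 5^5 + 2; at 6: 6^6 + 2 = 46658; next = 46657

46658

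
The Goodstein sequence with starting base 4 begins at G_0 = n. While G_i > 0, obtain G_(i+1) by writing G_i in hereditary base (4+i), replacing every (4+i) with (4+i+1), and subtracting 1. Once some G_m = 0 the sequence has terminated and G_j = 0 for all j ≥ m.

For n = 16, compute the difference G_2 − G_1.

G_0=16  [base 4] 4^2  →[4↦5]→  5^2 = 25  −1 ⇒ G_1=24
G_1=24  [base 5] 4·5 + 4  →[5↦6]→  4·6 + 4 = 28  −1 ⇒ G_2=27

3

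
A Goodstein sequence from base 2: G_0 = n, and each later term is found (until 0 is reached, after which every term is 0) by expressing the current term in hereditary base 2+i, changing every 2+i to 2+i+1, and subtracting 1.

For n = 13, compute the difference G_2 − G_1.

G_0 = 13. HB_2(13) = 2^(2 + 1) + 2^2 + 1. Bump = 109. G_1 = 108.
G_1 = 108. HB_3(108) = 3^(3 + 1) + 3^3. Bump = 1280. G_2 = 1279.

1171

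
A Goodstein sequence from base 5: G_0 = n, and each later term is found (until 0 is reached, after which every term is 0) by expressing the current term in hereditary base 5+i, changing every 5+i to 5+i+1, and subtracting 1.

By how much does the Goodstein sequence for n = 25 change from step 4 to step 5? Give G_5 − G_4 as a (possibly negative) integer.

step 0: 25 = 5^2; sub 6 for 5: 6^2; = 36; G_1 = 36−1 = 35
step 1: 35 = 5·6 + 5; sub 7 for 6: 5·7 + 5; = 40; G_2 = 40−1 = 39
step 2: 39 = 5·7 + 4; sub 8 for 7: 5·8 + 4; = 44; G_3 = 44−1 = 43
step 3: 43 = 5·8 + 3; sub 9 for 8: 5·9 + 3; = 48; G_4 = 48−1 = 47
step 4: 47 = 5·9 + 2; sub 10 for 9: 5·10 + 2; = 52; G_5 = 52−1 = 51

4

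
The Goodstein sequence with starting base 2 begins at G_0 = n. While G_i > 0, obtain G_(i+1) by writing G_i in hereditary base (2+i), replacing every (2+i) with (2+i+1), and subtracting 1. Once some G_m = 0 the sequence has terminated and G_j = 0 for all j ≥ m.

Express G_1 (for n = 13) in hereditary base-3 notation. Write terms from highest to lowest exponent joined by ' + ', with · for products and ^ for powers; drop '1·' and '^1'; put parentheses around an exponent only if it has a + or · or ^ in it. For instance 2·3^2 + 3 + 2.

base 2: 13 = 2^(2 + 1) + 2^2 + 1; at 3: 3^(3 + 1) + 3^3 + 1 = 109; next = 108
base 3: 108 = 3^(3 + 1) + 3^3; at 4: 4^(4 + 1) + 4^4 = 1280; next = 1279

3^(3 + 1) + 3^3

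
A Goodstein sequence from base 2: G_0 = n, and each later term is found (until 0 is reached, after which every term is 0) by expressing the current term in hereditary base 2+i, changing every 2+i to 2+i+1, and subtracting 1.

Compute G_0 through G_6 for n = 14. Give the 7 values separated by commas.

14, 110, 1281, 18750, 326591, 5862840, 134404971

(0) 14|_2 = 2^(2 + 1) + 2^2 + 2 ↦ 3^(3 + 1) + 3^3 + 3|_3 = 111 ⇒ 110
(1) 110|_3 = 3^(3 + 1) + 3^3 + 2 ↦ 4^(4 + 1) + 4^4 + 2|_4 = 1282 ⇒ 1281
(2) 1281|_4 = 4^(4 + 1) + 4^4 + 1 ↦ 5^(5 + 1) + 5^5 + 1|_5 = 18751 ⇒ 18750
(3) 18750|_5 = 5^(5 + 1) + 5^5 ↦ 6^(6 + 1) + 6^6|_6 = 326592 ⇒ 326591
(4) 326591|_6 = 6^(6 + 1) + 5·6^5 + 5·6^4 + 5·6^3 + 5·6^2 + 5·6 + 5 ↦ 7^(7 + 1) + 5·7^5 + 5·7^4 + 5·7^3 + 5·7^2 + 5·7 + 5|_7 = 5862841 ⇒ 5862840
(5) 5862840|_7 = 7^(7 + 1) + 5·7^5 + 5·7^4 + 5·7^3 + 5·7^2 + 5·7 + 4 ↦ 8^(8 + 1) + 5·8^5 + 5·8^4 + 5·8^3 + 5·8^2 + 5·8 + 4|_8 = 134404972 ⇒ 134404971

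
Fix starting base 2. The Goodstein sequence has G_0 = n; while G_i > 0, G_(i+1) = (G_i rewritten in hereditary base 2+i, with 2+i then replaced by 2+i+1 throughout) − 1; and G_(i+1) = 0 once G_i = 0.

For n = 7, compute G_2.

[0] 7 ≡ 2^2 + 2 + 1 (base 2). Lift 3: 31. −1: 30.
[1] 30 ≡ 3^3 + 3 (base 3). Lift 4: 260. −1: 259.

259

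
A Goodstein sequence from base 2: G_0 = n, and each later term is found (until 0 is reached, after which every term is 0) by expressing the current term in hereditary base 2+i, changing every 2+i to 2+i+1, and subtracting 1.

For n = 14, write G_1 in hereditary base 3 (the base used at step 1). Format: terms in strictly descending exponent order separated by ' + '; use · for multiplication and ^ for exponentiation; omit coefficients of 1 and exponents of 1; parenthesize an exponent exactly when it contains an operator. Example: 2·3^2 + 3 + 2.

[0] 14 ≡ 2^(2 + 1) + 2^2 + 2 (base 2). Lift 3: 111. −1: 110.
[1] 110 ≡ 3^(3 + 1) + 3^3 + 2 (base 3). Lift 4: 1282. −1: 1281.

3^(3 + 1) + 3^3 + 2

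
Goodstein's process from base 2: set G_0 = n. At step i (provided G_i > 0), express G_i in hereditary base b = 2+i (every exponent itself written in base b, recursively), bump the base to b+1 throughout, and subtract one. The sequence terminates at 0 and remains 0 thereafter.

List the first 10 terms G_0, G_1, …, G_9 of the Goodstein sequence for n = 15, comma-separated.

15, 111, 1283, 18752, 326593, 6588344, 150994943, 3524450280, 100077777775, 3138578427934

i=0: 15 = 2^(2 + 1) + 2^2 + 2 + 1 (b=2); 2→3: 3^(3 + 1) + 3^3 + 3 + 1 = 112; 112−1 = 111
i=1: 111 = 3^(3 + 1) + 3^3 + 3 (b=3); 3→4: 4^(4 + 1) + 4^4 + 4 = 1284; 1284−1 = 1283
i=2: 1283 = 4^(4 + 1) + 4^4 + 3 (b=4); 4→5: 5^(5 + 1) + 5^5 + 3 = 18753; 18753−1 = 18752
i=3: 18752 = 5^(5 + 1) + 5^5 + 2 (b=5); 5→6: 6^(6 + 1) + 6^6 + 2 = 326594; 326594−1 = 326593
i=4: 326593 = 6^(6 + 1) + 6^6 + 1 (b=6); 6→7: 7^(7 + 1) + 7^7 + 1 = 6588345; 6588345−1 = 6588344
i=5: 6588344 = 7^(7 + 1) + 7^7 (b=7); 7→8: 8^(8 + 1) + 8^8 = 150994944; 150994944−1 = 150994943
i=6: 150994943 = 8^(8 + 1) + 7·8^7 + 7·8^6 + 7·8^5 + 7·8^4 + 7·8^3 + 7·8^2 + 7·8 + 7 (b=8); 8→9: 9^(9 + 1) + 7·9^7 + 7·9^6 + 7·9^5 + 7·9^4 + 7·9^3 + 7·9^2 + 7·9 + 7 = 3524450281; 3524450281−1 = 3524450280
i=7: 3524450280 = 9^(9 + 1) + 7·9^7 + 7·9^6 + 7·9^5 + 7·9^4 + 7·9^3 + 7·9^2 + 7·9 + 6 (b=9); 9→10: 10^(10 + 1) + 7·10^7 + 7·10^6 + 7·10^5 + 7·10^4 + 7·10^3 + 7·10^2 + 7·10 + 6 = 100077777776; 100077777776−1 = 100077777775
i=8: 100077777775 = 10^(10 + 1) + 7·10^7 + 7·10^6 + 7·10^5 + 7·10^4 + 7·10^3 + 7·10^2 + 7·10 + 5 (b=10); 10→11: 11^(11 + 1) + 7·11^7 + 7·11^6 + 7·11^5 + 7·11^4 + 7·11^3 + 7·11^2 + 7·11 + 5 = 3138578427935; 3138578427935−1 = 3138578427934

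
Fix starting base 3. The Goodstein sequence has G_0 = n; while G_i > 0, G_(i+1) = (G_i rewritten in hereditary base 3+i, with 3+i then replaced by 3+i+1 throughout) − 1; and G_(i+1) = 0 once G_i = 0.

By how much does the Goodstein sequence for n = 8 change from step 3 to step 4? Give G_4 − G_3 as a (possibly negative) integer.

0

8 —HB3→ 2·3 + 2 —bump→ 2·4 + 2 = 10 —(−1)→ 9
9 —HB4→ 2·4 + 1 —bump→ 2·5 + 1 = 11 —(−1)→ 10
10 —HB5→ 2·5 —bump→ 2·6 = 12 —(−1)→ 11
11 —HB6→ 6 + 5 —bump→ 7 + 5 = 12 —(−1)→ 11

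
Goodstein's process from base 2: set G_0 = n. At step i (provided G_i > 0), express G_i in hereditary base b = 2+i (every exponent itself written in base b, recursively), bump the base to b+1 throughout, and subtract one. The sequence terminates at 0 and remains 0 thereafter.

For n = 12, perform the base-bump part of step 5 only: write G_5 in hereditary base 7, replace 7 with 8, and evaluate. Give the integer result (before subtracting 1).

G_0=12  [base 2] 2^(2 + 1) + 2^2  →[2↦3]→  3^(3 + 1) + 3^3 = 108  −1 ⇒ G_1=107
G_1=107  [base 3] 3^(3 + 1) + 2·3^2 + 2·3 + 2  →[3↦4]→  4^(4 + 1) + 2·4^2 + 2·4 + 2 = 1066  −1 ⇒ G_2=1065
G_2=1065  [base 4] 4^(4 + 1) + 2·4^2 + 2·4 + 1  →[4↦5]→  5^(5 + 1) + 2·5^2 + 2·5 + 1 = 15686  −1 ⇒ G_3=15685
G_3=15685  [base 5] 5^(5 + 1) + 2·5^2 + 2·5  →[5↦6]→  6^(6 + 1) + 2·6^2 + 2·6 = 280020  −1 ⇒ G_4=280019
G_4=280019  [base 6] 6^(6 + 1) + 2·6^2 + 6 + 5  →[6↦7]→  7^(7 + 1) + 2·7^2 + 7 + 5 = 5764911  −1 ⇒ G_5=5764910

134217868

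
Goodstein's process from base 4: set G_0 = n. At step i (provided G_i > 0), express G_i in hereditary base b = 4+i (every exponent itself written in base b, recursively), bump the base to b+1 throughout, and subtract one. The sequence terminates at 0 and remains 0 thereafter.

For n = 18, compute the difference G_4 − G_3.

5

[0] 18 ≡ 4^2 + 2 (base 4). Lift 5: 27. −1: 26.
[1] 26 ≡ 5^2 + 1 (base 5). Lift 6: 37. −1: 36.
[2] 36 ≡ 6^2 (base 6). Lift 7: 49. −1: 48.
[3] 48 ≡ 6·7 + 6 (base 7). Lift 8: 54. −1: 53.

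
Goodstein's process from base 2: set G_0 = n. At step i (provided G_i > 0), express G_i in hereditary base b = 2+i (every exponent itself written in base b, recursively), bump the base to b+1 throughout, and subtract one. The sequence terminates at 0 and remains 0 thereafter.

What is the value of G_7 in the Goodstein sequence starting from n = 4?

173

base 2: 4 = 2^2; at 3: 3^3 = 27; next = 26
base 3: 26 = 2·3^2 + 2·3 + 2; at 4: 2·4^2 + 2·4 + 2 = 42; next = 41
base 4: 41 = 2·4^2 + 2·4 + 1; at 5: 2·5^2 + 2·5 + 1 = 61; next = 60
base 5: 60 = 2·5^2 + 2·5; at 6: 2·6^2 + 2·6 = 84; next = 83
base 6: 83 = 2·6^2 + 6 + 5; at 7: 2·7^2 + 7 + 5 = 110; next = 109
base 7: 109 = 2·7^2 + 7 + 4; at 8: 2·8^2 + 8 + 4 = 140; next = 139
base 8: 139 = 2·8^2 + 8 + 3; at 9: 2·9^2 + 9 + 3 = 174; next = 173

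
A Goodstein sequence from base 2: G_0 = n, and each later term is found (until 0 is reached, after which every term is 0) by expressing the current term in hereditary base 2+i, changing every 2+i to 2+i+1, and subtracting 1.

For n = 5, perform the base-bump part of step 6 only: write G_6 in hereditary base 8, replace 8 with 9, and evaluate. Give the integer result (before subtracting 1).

5 —HB2→ 2^2 + 1 —bump→ 3^3 + 1 = 28 —(−1)→ 27
27 —HB3→ 3^3 —bump→ 4^4 = 256 —(−1)→ 255
255 —HB4→ 3·4^3 + 3·4^2 + 3·4 + 3 —bump→ 3·5^3 + 3·5^2 + 3·5 + 3 = 468 —(−1)→ 467
467 —HB5→ 3·5^3 + 3·5^2 + 3·5 + 2 —bump→ 3·6^3 + 3·6^2 + 3·6 + 2 = 776 —(−1)→ 775
775 —HB6→ 3·6^3 + 3·6^2 + 3·6 + 1 —bump→ 3·7^3 + 3·7^2 + 3·7 + 1 = 1198 —(−1)→ 1197
1197 —HB7→ 3·7^3 + 3·7^2 + 3·7 —bump→ 3·8^3 + 3·8^2 + 3·8 = 1752 —(−1)→ 1751
1751 —HB8→ 3·8^3 + 3·8^2 + 2·8 + 7 —bump→ 3·9^3 + 3·9^2 + 2·9 + 7 = 2455 —(−1)→ 2454

2455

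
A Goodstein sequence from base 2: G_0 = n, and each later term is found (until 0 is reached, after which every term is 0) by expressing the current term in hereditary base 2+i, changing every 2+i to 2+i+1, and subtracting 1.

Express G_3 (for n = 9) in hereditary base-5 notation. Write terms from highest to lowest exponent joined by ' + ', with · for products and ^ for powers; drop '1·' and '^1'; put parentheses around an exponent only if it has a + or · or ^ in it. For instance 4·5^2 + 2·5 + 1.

G_0=9  [base 2] 2^(2 + 1) + 1  →[2↦3]→  3^(3 + 1) + 1 = 82  −1 ⇒ G_1=81
G_1=81  [base 3] 3^(3 + 1)  →[3↦4]→  4^(4 + 1) = 1024  −1 ⇒ G_2=1023
G_2=1023  [base 4] 3·4^4 + 3·4^3 + 3·4^2 + 3·4 + 3  →[4↦5]→  3·5^5 + 3·5^3 + 3·5^2 + 3·5 + 3 = 9843  −1 ⇒ G_3=9842
G_3=9842  [base 5] 3·5^5 + 3·5^3 + 3·5^2 + 3·5 + 2  →[5↦6]→  3·6^6 + 3·6^3 + 3·6^2 + 3·6 + 2 = 140744  −1 ⇒ G_4=140743

3·5^5 + 3·5^3 + 3·5^2 + 3·5 + 2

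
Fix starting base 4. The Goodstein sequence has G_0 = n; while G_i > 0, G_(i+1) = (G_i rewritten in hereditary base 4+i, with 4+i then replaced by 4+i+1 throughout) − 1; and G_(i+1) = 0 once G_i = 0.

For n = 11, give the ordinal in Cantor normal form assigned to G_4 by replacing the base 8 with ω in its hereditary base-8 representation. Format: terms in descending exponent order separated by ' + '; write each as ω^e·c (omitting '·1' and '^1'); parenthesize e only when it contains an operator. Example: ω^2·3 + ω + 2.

G_0=11  [base 4] 2·4 + 3  →[4↦5]→  2·5 + 3 = 13  −1 ⇒ G_1=12
G_1=12  [base 5] 2·5 + 2  →[5↦6]→  2·6 + 2 = 14  −1 ⇒ G_2=13
G_2=13  [base 6] 2·6 + 1  →[6↦7]→  2·7 + 1 = 15  −1 ⇒ G_3=14
G_3=14  [base 7] 2·7  →[7↦8]→  2·8 = 16  −1 ⇒ G_4=15
G_4=15  [base 8] 8 + 7  →[8↦9]→  9 + 7 = 16  −1 ⇒ G_5=15

ω + 7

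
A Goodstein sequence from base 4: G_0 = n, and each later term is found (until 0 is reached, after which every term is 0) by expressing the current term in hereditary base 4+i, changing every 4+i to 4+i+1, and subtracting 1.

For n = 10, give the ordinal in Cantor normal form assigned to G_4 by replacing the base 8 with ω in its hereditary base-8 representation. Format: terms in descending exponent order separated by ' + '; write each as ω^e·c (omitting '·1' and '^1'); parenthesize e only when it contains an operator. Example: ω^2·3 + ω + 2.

ω + 5

G_0=10  [base 4] 2·4 + 2  →[4↦5]→  2·5 + 2 = 12  −1 ⇒ G_1=11
G_1=11  [base 5] 2·5 + 1  →[5↦6]→  2·6 + 1 = 13  −1 ⇒ G_2=12
G_2=12  [base 6] 2·6  →[6↦7]→  2·7 = 14  −1 ⇒ G_3=13
G_3=13  [base 7] 7 + 6  →[7↦8]→  8 + 6 = 14  −1 ⇒ G_4=13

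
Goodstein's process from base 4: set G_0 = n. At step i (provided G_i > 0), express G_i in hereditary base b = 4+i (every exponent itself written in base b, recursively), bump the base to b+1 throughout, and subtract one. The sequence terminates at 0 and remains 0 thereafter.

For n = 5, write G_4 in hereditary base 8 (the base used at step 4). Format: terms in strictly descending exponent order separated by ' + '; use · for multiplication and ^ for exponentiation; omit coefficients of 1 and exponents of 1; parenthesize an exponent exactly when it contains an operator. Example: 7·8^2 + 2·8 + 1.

G_0 = 5. HB_4(5) = 4 + 1. Bump = 6. G_1 = 5.
G_1 = 5. HB_5(5) = 5. Bump = 6. G_2 = 5.
G_2 = 5. HB_6(5) = 5. Bump = 5. G_3 = 4.
G_3 = 4. HB_7(4) = 4. Bump = 4. G_4 = 3.

3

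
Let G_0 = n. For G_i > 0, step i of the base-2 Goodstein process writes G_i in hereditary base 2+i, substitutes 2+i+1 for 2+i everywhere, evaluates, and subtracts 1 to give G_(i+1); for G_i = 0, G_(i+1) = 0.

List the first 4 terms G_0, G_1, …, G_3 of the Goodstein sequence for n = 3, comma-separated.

3, 3, 3, 2

i=0: 3 = 2 + 1 (b=2); 2→3: 3 + 1 = 4; 4−1 = 3
i=1: 3 = 3 (b=3); 3→4: 4 = 4; 4−1 = 3
i=2: 3 = 3 (b=4); 4→5: 3 = 3; 3−1 = 2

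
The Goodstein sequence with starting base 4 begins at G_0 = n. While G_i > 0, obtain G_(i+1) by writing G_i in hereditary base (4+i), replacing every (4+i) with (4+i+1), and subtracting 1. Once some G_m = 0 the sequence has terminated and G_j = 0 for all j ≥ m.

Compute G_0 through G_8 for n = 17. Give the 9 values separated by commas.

i=0: 17 = 4^2 + 1 (b=4); 4→5: 5^2 + 1 = 26; 26−1 = 25
i=1: 25 = 5^2 (b=5); 5→6: 6^2 = 36; 36−1 = 35
i=2: 35 = 5·6 + 5 (b=6); 6→7: 5·7 + 5 = 40; 40−1 = 39
i=3: 39 = 5·7 + 4 (b=7); 7→8: 5·8 + 4 = 44; 44−1 = 43
i=4: 43 = 5·8 + 3 (b=8); 8→9: 5·9 + 3 = 48; 48−1 = 47
i=5: 47 = 5·9 + 2 (b=9); 9→10: 5·10 + 2 = 52; 52−1 = 51
i=6: 51 = 5·10 + 1 (b=10); 10→11: 5·11 + 1 = 56; 56−1 = 55
i=7: 55 = 5·11 (b=11); 11→12: 5·12 = 60; 60−1 = 59

17, 25, 35, 39, 43, 47, 51, 55, 59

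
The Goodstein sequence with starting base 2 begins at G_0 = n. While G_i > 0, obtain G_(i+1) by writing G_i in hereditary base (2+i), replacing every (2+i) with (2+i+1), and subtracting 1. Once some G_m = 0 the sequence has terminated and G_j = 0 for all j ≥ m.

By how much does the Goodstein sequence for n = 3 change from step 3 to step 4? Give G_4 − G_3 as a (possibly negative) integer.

G_0 = 3. HB_2(3) = 2 + 1. Bump = 4. G_1 = 3.
G_1 = 3. HB_3(3) = 3. Bump = 4. G_2 = 3.
G_2 = 3. HB_4(3) = 3. Bump = 3. G_3 = 2.
G_3 = 2. HB_5(2) = 2. Bump = 2. G_4 = 1.

-1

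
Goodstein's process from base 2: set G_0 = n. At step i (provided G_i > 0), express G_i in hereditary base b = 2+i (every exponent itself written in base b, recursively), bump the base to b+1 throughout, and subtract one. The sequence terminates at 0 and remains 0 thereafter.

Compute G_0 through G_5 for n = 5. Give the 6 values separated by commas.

i=0: 5 = 2^2 + 1 (b=2); 2→3: 3^3 + 1 = 28; 28−1 = 27
i=1: 27 = 3^3 (b=3); 3→4: 4^4 = 256; 256−1 = 255
i=2: 255 = 3·4^3 + 3·4^2 + 3·4 + 3 (b=4); 4→5: 3·5^3 + 3·5^2 + 3·5 + 3 = 468; 468−1 = 467
i=3: 467 = 3·5^3 + 3·5^2 + 3·5 + 2 (b=5); 5→6: 3·6^3 + 3·6^2 + 3·6 + 2 = 776; 776−1 = 775
i=4: 775 = 3·6^3 + 3·6^2 + 3·6 + 1 (b=6); 6→7: 3·7^3 + 3·7^2 + 3·7 + 1 = 1198; 1198−1 = 1197

5, 27, 255, 467, 775, 1197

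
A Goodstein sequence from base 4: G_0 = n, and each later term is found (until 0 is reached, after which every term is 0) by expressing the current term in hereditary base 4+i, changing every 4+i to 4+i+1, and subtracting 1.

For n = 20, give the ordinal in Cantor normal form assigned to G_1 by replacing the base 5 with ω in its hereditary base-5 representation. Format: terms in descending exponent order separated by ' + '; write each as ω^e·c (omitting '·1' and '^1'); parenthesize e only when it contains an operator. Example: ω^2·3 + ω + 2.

i=0: 20 = 4^2 + 4 (b=4); 4→5: 5^2 + 5 = 30; 30−1 = 29
i=1: 29 = 5^2 + 4 (b=5); 5→6: 6^2 + 4 = 40; 40−1 = 39

ω^2 + 4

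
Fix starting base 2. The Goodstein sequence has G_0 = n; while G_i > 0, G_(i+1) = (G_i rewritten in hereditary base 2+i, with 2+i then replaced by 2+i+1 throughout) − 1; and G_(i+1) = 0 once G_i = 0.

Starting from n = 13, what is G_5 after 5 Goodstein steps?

5765998

base 2: 13 = 2^(2 + 1) + 2^2 + 1; at 3: 3^(3 + 1) + 3^3 + 1 = 109; next = 108
base 3: 108 = 3^(3 + 1) + 3^3; at 4: 4^(4 + 1) + 4^4 = 1280; next = 1279
base 4: 1279 = 4^(4 + 1) + 3·4^3 + 3·4^2 + 3·4 + 3; at 5: 5^(5 + 1) + 3·5^3 + 3·5^2 + 3·5 + 3 = 16093; next = 16092
base 5: 16092 = 5^(5 + 1) + 3·5^3 + 3·5^2 + 3·5 + 2; at 6: 6^(6 + 1) + 3·6^3 + 3·6^2 + 3·6 + 2 = 280712; next = 280711
base 6: 280711 = 6^(6 + 1) + 3·6^3 + 3·6^2 + 3·6 + 1; at 7: 7^(7 + 1) + 3·7^3 + 3·7^2 + 3·7 + 1 = 5765999; next = 5765998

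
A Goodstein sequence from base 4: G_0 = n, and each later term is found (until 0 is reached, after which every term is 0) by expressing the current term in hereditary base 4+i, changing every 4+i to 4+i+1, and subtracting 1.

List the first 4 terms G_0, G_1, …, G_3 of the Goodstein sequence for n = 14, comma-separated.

14, 16, 18, 20

base 4: 14 = 3·4 + 2; at 5: 3·5 + 2 = 17; next = 16
base 5: 16 = 3·5 + 1; at 6: 3·6 + 1 = 19; next = 18
base 6: 18 = 3·6; at 7: 3·7 = 21; next = 20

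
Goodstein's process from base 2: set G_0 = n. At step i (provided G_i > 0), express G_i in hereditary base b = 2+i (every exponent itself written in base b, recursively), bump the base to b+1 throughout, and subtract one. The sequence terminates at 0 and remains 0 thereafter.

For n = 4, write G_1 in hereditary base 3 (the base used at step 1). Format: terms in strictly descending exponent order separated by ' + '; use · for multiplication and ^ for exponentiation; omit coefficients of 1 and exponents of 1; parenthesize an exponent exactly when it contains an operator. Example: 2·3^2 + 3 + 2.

2·3^2 + 2·3 + 2

[0] 4 ≡ 2^2 (base 2). Lift 3: 27. −1: 26.
[1] 26 ≡ 2·3^2 + 2·3 + 2 (base 3). Lift 4: 42. −1: 41.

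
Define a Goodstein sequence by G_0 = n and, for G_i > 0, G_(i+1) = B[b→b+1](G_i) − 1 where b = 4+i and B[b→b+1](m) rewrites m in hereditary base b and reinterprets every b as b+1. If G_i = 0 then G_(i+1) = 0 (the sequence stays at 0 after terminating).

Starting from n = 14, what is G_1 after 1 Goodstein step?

16

step 0: 14 = 3·4 + 2; sub 5 for 4: 3·5 + 2; = 17; G_1 = 17−1 = 16
step 1: 16 = 3·5 + 1; sub 6 for 5: 3·6 + 1; = 19; G_2 = 19−1 = 18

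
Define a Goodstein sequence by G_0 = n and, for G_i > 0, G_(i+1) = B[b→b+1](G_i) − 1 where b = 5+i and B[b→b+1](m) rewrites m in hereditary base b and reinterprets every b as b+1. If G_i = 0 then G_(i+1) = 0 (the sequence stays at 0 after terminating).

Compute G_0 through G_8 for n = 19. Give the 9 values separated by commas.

G_0 = 19. HB_5(19) = 3·5 + 4. Bump = 22. G_1 = 21.
G_1 = 21. HB_6(21) = 3·6 + 3. Bump = 24. G_2 = 23.
G_2 = 23. HB_7(23) = 3·7 + 2. Bump = 26. G_3 = 25.
G_3 = 25. HB_8(25) = 3·8 + 1. Bump = 28. G_4 = 27.
G_4 = 27. HB_9(27) = 3·9. Bump = 30. G_5 = 29.
G_5 = 29. HB_10(29) = 2·10 + 9. Bump = 31. G_6 = 30.
G_6 = 30. HB_11(30) = 2·11 + 8. Bump = 32. G_7 = 31.
G_7 = 31. HB_12(31) = 2·12 + 7. Bump = 33. G_8 = 32.

19, 21, 23, 25, 27, 29, 30, 31, 32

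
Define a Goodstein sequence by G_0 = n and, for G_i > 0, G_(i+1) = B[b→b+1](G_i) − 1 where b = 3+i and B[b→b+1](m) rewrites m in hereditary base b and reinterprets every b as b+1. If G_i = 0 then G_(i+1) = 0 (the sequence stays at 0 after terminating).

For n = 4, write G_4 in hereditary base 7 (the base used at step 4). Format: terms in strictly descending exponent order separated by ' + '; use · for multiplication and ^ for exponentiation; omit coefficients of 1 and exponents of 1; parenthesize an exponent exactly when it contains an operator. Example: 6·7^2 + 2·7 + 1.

base 3: 4 = 3 + 1; at 4: 4 + 1 = 5; next = 4
base 4: 4 = 4; at 5: 5 = 5; next = 4
base 5: 4 = 4; at 6: 4 = 4; next = 3
base 6: 3 = 3; at 7: 3 = 3; next = 2
base 7: 2 = 2; at 8: 2 = 2; next = 1

2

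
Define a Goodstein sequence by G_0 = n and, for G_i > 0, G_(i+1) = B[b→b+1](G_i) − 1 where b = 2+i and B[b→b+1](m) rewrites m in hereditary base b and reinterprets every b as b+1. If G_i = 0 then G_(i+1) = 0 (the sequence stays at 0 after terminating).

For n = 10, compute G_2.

step 0: 10 = 2^(2 + 1) + 2; sub 3 for 2: 3^(3 + 1) + 3; = 84; G_1 = 84−1 = 83
step 1: 83 = 3^(3 + 1) + 2; sub 4 for 3: 4^(4 + 1) + 2; = 1026; G_2 = 1026−1 = 1025

1025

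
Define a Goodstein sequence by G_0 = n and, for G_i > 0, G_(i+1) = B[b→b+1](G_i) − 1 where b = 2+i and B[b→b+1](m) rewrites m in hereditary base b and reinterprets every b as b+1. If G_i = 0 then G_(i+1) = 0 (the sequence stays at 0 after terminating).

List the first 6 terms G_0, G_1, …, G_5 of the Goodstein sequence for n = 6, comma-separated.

i=0: 6 = 2^2 + 2 (b=2); 2→3: 3^3 + 3 = 30; 30−1 = 29
i=1: 29 = 3^3 + 2 (b=3); 3→4: 4^4 + 2 = 258; 258−1 = 257
i=2: 257 = 4^4 + 1 (b=4); 4→5: 5^5 + 1 = 3126; 3126−1 = 3125
i=3: 3125 = 5^5 (b=5); 5→6: 6^6 = 46656; 46656−1 = 46655
i=4: 46655 = 5·6^5 + 5·6^4 + 5·6^3 + 5·6^2 + 5·6 + 5 (b=6); 6→7: 5·7^5 + 5·7^4 + 5·7^3 + 5·7^2 + 5·7 + 5 = 98040; 98040−1 = 98039

6, 29, 257, 3125, 46655, 98039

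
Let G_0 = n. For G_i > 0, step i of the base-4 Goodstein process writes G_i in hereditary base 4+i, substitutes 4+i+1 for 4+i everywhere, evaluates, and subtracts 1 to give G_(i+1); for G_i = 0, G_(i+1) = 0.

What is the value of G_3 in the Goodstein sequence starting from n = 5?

step 0: 5 = 4 + 1; sub 5 for 4: 5 + 1; = 6; G_1 = 6−1 = 5
step 1: 5 = 5; sub 6 for 5: 6; = 6; G_2 = 6−1 = 5
step 2: 5 = 5; sub 7 for 6: 5; = 5; G_3 = 5−1 = 4

4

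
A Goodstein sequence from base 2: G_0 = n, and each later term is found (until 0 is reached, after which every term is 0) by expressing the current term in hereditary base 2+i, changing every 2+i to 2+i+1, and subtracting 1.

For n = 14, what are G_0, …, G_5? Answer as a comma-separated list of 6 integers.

14, 110, 1281, 18750, 326591, 5862840

[0] 14 ≡ 2^(2 + 1) + 2^2 + 2 (base 2). Lift 3: 111. −1: 110.
[1] 110 ≡ 3^(3 + 1) + 3^3 + 2 (base 3). Lift 4: 1282. −1: 1281.
[2] 1281 ≡ 4^(4 + 1) + 4^4 + 1 (base 4). Lift 5: 18751. −1: 18750.
[3] 18750 ≡ 5^(5 + 1) + 5^5 (base 5). Lift 6: 326592. −1: 326591.
[4] 326591 ≡ 6^(6 + 1) + 5·6^5 + 5·6^4 + 5·6^3 + 5·6^2 + 5·6 + 5 (base 6). Lift 7: 5862841. −1: 5862840.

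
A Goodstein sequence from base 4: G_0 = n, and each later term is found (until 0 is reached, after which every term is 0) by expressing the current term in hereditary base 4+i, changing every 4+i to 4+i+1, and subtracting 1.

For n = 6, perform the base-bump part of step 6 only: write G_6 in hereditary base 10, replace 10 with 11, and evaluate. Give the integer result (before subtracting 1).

3

(0) 6|_4 = 4 + 2 ↦ 5 + 2|_5 = 7 ⇒ 6
(1) 6|_5 = 5 + 1 ↦ 6 + 1|_6 = 7 ⇒ 6
(2) 6|_6 = 6 ↦ 7|_7 = 7 ⇒ 6
(3) 6|_7 = 6 ↦ 6|_8 = 6 ⇒ 5
(4) 5|_8 = 5 ↦ 5|_9 = 5 ⇒ 4
(5) 4|_9 = 4 ↦ 4|_10 = 4 ⇒ 3
(6) 3|_10 = 3 ↦ 3|_11 = 3 ⇒ 2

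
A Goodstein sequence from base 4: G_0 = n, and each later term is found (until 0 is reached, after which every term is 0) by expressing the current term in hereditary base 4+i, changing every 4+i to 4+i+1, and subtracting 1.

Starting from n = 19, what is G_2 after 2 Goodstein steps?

37

(0) 19|_4 = 4^2 + 3 ↦ 5^2 + 3|_5 = 28 ⇒ 27
(1) 27|_5 = 5^2 + 2 ↦ 6^2 + 2|_6 = 38 ⇒ 37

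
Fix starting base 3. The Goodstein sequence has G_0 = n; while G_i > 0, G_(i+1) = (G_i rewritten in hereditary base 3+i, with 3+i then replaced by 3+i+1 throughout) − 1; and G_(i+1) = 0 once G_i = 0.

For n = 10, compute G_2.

24

base 3: 10 = 3^2 + 1; at 4: 4^2 + 1 = 17; next = 16
base 4: 16 = 4^2; at 5: 5^2 = 25; next = 24
base 5: 24 = 4·5 + 4; at 6: 4·6 + 4 = 28; next = 27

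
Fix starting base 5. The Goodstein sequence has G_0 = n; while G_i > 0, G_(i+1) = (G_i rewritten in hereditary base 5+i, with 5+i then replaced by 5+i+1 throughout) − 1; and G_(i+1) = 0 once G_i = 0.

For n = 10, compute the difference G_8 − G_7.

-1

G_0 = 10. HB_5(10) = 2·5. Bump = 12. G_1 = 11.
G_1 = 11. HB_6(11) = 6 + 5. Bump = 12. G_2 = 11.
G_2 = 11. HB_7(11) = 7 + 4. Bump = 12. G_3 = 11.
G_3 = 11. HB_8(11) = 8 + 3. Bump = 12. G_4 = 11.
G_4 = 11. HB_9(11) = 9 + 2. Bump = 12. G_5 = 11.
G_5 = 11. HB_10(11) = 10 + 1. Bump = 12. G_6 = 11.
G_6 = 11. HB_11(11) = 11. Bump = 12. G_7 = 11.
G_7 = 11. HB_12(11) = 11. Bump = 11. G_8 = 10.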